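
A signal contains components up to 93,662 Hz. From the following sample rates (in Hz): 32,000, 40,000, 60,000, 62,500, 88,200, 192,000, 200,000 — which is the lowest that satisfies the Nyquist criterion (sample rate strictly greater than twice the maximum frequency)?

Need sample rate > 2 × 93,662 = 187,324 Hz.
Lowest listed rate above 187,324 Hz is 192,000 Hz.

192,000 Hz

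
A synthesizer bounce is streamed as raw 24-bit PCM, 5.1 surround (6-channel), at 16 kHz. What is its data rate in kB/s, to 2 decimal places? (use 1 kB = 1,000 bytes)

Bit rate = 16,000 × 24 × 6 = 2,304,000 bits/s.
2,304,000 / 8 = 288,000 B/s = 288.00 kB/s.

288.00 kB/s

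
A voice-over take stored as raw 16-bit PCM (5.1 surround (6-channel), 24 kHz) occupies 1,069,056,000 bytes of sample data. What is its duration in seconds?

3,712 seconds

Byte rate = 24,000 × 2 × 6 = 288,000 bytes/s.
Duration = 1,069,056,000 / 288,000 = 3,712 s.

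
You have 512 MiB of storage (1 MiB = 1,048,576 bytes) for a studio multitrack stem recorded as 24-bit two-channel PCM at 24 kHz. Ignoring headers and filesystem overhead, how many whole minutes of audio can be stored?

Uncompressed byte rate = 24,000 × 3 × 2 = 144,000 bytes/s.
Capacity = 512 × 1,048,576 = 536,870,912 bytes.
536,870,912 / 144,000 ≈ 3728.27 s → 62 minutes.

62 minutes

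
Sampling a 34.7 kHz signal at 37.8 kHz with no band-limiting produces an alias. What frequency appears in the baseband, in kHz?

3.1 kHz

Nyquist = 37,800/2 = 18,900 Hz; 34,700 Hz exceeds it.
Alias = |34,700 − 1×37,800| = |34,700 − 37,800| = 3,100 Hz = 3.1 kHz.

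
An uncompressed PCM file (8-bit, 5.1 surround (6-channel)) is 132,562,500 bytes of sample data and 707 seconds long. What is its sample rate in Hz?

31,250 Hz

Bytes = sample_rate × seconds × bytes_per_sample × channels.
sample_rate = 132,562,500 / (707 × 1 × 6) = 132,562,500 / 4,242 = 31,250 Hz.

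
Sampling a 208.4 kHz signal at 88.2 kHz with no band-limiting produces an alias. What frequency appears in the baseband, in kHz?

Nyquist = 88,200/2 = 44,100 Hz; 208,400 Hz exceeds it.
Alias = |208,400 − 2×88,200| = |208,400 − 176,400| = 32,000 Hz = 32 kHz.

32 kHz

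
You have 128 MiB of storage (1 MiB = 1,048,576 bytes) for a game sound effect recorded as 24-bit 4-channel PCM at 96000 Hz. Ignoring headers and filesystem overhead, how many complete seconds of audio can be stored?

116 seconds

Uncompressed byte rate = 96,000 × 3 × 4 = 1,152,000 bytes/s.
Capacity = 128 × 1,048,576 = 134,217,728 bytes.
134,217,728 / 1,152,000 ≈ 116.51 s → 116 seconds.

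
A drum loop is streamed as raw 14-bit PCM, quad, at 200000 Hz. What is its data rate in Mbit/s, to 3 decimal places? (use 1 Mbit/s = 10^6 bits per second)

Bit rate = 200,000 × 14 × 4 = 11,200,000 bits/s.
= 11.200 Mbit/s.

11.200 Mbit/s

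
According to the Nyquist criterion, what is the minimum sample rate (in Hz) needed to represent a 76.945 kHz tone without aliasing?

Minimum sample rate = 2 × 76,945 Hz = 153,890 Hz.

153,890 Hz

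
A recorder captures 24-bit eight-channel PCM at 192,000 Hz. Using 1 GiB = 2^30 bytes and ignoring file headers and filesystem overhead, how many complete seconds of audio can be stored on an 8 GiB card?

1,864 seconds

Uncompressed byte rate = 192,000 × 3 × 8 = 4,608,000 bytes/s.
Capacity = 8 × 1,073,741,824 = 8,589,934,592 bytes.
8,589,934,592 / 4,608,000 ≈ 1864.14 s → 1,864 seconds.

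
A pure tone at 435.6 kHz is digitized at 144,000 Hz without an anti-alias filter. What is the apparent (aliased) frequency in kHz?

Nyquist = 144,000/2 = 72,000 Hz; 435,600 Hz exceeds it.
Alias = |435,600 − 3×144,000| = |435,600 − 432,000| = 3,600 Hz = 3.6 kHz.

3.6 kHz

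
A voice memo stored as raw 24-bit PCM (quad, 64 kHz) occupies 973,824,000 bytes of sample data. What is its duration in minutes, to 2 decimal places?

Byte rate = 64,000 × 3 × 4 = 768,000 bytes/s.
Duration = 973,824,000 / 768,000 = 1,268 s.
1,268 s / 60 = 21.13 minutes.

21.13 minutes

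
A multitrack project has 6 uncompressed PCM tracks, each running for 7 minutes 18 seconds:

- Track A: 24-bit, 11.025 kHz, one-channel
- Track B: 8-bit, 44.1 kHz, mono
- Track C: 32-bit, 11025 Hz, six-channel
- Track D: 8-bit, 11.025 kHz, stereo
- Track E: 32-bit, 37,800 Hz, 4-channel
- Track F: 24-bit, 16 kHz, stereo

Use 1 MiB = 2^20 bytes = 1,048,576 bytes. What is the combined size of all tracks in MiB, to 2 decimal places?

444.70 MiB

7 minutes 18 seconds = 438 s.
Track A: 11,025 × 438 × 3 × 1 = 14,486,850 bytes.
Track B: 44,100 × 438 × 1 × 1 = 19,315,800 bytes.
Track C: 11,025 × 438 × 4 × 6 = 115,894,800 bytes.
Track D: 11,025 × 438 × 1 × 2 = 9,657,900 bytes.
Track E: 37,800 × 438 × 4 × 4 = 264,902,400 bytes.
Track F: 16,000 × 438 × 3 × 2 = 42,048,000 bytes.
Total = 466,305,750 bytes = 444.70 MiB.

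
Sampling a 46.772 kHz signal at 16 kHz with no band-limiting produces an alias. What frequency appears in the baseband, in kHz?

Nyquist = 16,000/2 = 8,000 Hz; 46,772 Hz exceeds it.
Alias = |46,772 − 3×16,000| = |46,772 − 48,000| = 1,228 Hz = 1.228 kHz.

1.228 kHz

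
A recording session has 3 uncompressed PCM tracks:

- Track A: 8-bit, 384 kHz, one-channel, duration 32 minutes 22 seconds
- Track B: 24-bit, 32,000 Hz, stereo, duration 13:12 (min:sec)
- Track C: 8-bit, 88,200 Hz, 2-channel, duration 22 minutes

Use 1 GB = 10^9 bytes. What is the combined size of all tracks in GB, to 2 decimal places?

Track A: 32 minutes 22 seconds = 1,942 s; 384,000 × 1,942 × 1 × 1 = 745,728,000 bytes.
Track B: 13:12 (min:sec) = 792 s; 32,000 × 792 × 3 × 2 = 152,064,000 bytes.
Track C: 22 minutes = 1,320 s; 88,200 × 1,320 × 1 × 2 = 232,848,000 bytes.
Total = 1,130,640,000 bytes = 1.13 GB.

1.13 GB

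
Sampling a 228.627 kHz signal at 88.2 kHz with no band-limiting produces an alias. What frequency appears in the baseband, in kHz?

Nyquist = 88,200/2 = 44,100 Hz; 228,627 Hz exceeds it.
Alias = |228,627 − 3×88,200| = |228,627 − 264,600| = 35,973 Hz = 35.973 kHz.

35.973 kHz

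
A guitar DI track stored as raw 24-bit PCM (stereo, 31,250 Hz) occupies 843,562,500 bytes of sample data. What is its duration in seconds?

4,499 seconds

Byte rate = 31,250 × 3 × 2 = 187,500 bytes/s.
Duration = 843,562,500 / 187,500 = 4,499 s.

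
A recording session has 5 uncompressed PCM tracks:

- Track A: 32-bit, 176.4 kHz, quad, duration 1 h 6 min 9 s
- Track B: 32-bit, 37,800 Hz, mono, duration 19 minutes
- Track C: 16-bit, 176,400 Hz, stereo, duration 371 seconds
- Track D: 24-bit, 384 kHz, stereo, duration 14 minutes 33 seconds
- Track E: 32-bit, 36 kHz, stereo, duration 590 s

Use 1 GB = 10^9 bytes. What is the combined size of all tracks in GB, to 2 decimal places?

Track A: 1 h 6 min 9 s = 3,969 s; 176,400 × 3,969 × 4 × 4 = 11,202,105,600 bytes.
Track B: 19 minutes = 1,140 s; 37,800 × 1,140 × 4 × 1 = 172,368,000 bytes.
Track C: 176,400 × 371 × 2 × 2 = 261,777,600 bytes.
Track D: 14 minutes 33 seconds = 873 s; 384,000 × 873 × 3 × 2 = 2,011,392,000 bytes.
Track E: 36,000 × 590 × 4 × 2 = 169,920,000 bytes.
Total = 13,817,563,200 bytes = 13.82 GB.

13.82 GB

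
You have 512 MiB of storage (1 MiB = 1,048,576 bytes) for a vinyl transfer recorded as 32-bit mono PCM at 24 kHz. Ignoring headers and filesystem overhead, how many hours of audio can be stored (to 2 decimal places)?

Uncompressed byte rate = 24,000 × 4 × 1 = 96,000 bytes/s.
Capacity = 512 × 1,048,576 = 536,870,912 bytes.
536,870,912 / 96,000 ≈ 5592.41 s → 1.55 hours.

1.55 hours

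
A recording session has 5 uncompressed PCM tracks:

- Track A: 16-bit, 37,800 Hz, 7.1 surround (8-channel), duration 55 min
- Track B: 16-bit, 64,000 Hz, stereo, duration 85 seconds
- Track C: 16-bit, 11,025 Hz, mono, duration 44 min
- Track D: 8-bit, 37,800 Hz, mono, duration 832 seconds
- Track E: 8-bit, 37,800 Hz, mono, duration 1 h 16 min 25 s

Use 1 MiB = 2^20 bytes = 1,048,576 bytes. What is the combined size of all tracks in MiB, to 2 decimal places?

2174.93 MiB

Track A: 55 min = 3,300 s; 37,800 × 3,300 × 2 × 8 = 1,995,840,000 bytes.
Track B: 64,000 × 85 × 2 × 2 = 21,760,000 bytes.
Track C: 44 min = 2,640 s; 11,025 × 2,640 × 2 × 1 = 58,212,000 bytes.
Track D: 37,800 × 832 × 1 × 1 = 31,449,600 bytes.
Track E: 1 h 16 min 25 s = 4,585 s; 37,800 × 4,585 × 1 × 1 = 173,313,000 bytes.
Total = 2,280,574,600 bytes = 2174.93 MiB.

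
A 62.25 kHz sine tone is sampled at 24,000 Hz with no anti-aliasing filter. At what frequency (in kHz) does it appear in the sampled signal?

Nyquist = 24,000/2 = 12,000 Hz; 62,250 Hz exceeds it.
Alias = |62,250 − 3×24,000| = |62,250 − 72,000| = 9,750 Hz = 9.75 kHz.

9.75 kHz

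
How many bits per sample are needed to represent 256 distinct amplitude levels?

8 bits

log2(256) = 8.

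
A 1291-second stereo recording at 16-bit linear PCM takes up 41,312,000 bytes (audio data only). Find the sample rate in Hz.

8,000 Hz

Bytes = sample_rate × seconds × bytes_per_sample × channels.
sample_rate = 41,312,000 / (1,291 × 2 × 2) = 41,312,000 / 5,164 = 8,000 Hz.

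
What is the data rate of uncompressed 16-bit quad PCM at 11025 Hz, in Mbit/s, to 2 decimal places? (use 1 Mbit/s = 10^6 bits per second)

Bit rate = 11,025 × 16 × 4 = 705,600 bits/s.
= 0.71 Mbit/s.

0.71 Mbit/s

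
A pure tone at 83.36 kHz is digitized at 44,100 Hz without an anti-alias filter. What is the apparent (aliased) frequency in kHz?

Nyquist = 44,100/2 = 22,050 Hz; 83,360 Hz exceeds it.
Alias = |83,360 − 2×44,100| = |83,360 − 88,200| = 4,840 Hz = 4.84 kHz.

4.84 kHz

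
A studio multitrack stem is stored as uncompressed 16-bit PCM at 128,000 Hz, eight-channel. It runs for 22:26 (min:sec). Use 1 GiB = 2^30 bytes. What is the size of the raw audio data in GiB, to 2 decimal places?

Duration = 22:26 (min:sec) = 1,346 s.
Bytes = 128,000 samples/s × 1,346 s × 2 bytes/sample × 8 ch = 2,756,608,000 bytes.
2,756,608,000 / 1,073,741,824 = 2.57 GiB.

2.57 GiB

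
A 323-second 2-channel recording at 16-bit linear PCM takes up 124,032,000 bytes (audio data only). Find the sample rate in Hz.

Bytes = sample_rate × seconds × bytes_per_sample × channels.
sample_rate = 124,032,000 / (323 × 2 × 2) = 124,032,000 / 1,292 = 96,000 Hz.

96,000 Hz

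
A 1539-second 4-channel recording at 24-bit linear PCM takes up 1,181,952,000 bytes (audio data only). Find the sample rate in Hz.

Bytes = sample_rate × seconds × bytes_per_sample × channels.
sample_rate = 1,181,952,000 / (1,539 × 3 × 4) = 1,181,952,000 / 18,468 = 64,000 Hz.

64,000 Hz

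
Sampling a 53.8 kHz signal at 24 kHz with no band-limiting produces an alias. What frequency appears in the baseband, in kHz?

5.8 kHz

Nyquist = 24,000/2 = 12,000 Hz; 53,800 Hz exceeds it.
Alias = |53,800 − 2×24,000| = |53,800 − 48,000| = 5,800 Hz = 5.8 kHz.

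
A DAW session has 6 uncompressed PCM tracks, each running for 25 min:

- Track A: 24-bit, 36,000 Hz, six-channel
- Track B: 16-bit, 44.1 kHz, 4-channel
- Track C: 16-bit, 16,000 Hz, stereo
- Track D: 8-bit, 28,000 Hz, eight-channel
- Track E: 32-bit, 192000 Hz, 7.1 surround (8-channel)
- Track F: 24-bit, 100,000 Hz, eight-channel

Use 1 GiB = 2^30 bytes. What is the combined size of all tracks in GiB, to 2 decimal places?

13.74 GiB

25 min = 1,500 s.
Track A: 36,000 × 1,500 × 3 × 6 = 972,000,000 bytes.
Track B: 44,100 × 1,500 × 2 × 4 = 529,200,000 bytes.
Track C: 16,000 × 1,500 × 2 × 2 = 96,000,000 bytes.
Track D: 28,000 × 1,500 × 1 × 8 = 336,000,000 bytes.
Track E: 192,000 × 1,500 × 4 × 8 = 9,216,000,000 bytes.
Track F: 100,000 × 1,500 × 3 × 8 = 3,600,000,000 bytes.
Total = 14,749,200,000 bytes = 13.74 GiB.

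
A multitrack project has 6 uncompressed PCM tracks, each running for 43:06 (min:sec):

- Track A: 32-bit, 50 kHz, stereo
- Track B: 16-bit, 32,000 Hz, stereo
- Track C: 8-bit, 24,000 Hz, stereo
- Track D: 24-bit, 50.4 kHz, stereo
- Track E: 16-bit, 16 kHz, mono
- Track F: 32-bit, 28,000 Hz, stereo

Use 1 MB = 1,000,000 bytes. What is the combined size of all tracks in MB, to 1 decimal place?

43:06 (min:sec) = 2,586 s.
Track A: 50,000 × 2,586 × 4 × 2 = 1,034,400,000 bytes.
Track B: 32,000 × 2,586 × 2 × 2 = 331,008,000 bytes.
Track C: 24,000 × 2,586 × 1 × 2 = 124,128,000 bytes.
Track D: 50,400 × 2,586 × 3 × 2 = 782,006,400 bytes.
Track E: 16,000 × 2,586 × 2 × 1 = 82,752,000 bytes.
Track F: 28,000 × 2,586 × 4 × 2 = 579,264,000 bytes.
Total = 2,933,558,400 bytes = 2933.6 MB.

2933.6 MB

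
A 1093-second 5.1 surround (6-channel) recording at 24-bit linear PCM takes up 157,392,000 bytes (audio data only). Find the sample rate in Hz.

8,000 Hz

Bytes = sample_rate × seconds × bytes_per_sample × channels.
sample_rate = 157,392,000 / (1,093 × 3 × 6) = 157,392,000 / 19,674 = 8,000 Hz.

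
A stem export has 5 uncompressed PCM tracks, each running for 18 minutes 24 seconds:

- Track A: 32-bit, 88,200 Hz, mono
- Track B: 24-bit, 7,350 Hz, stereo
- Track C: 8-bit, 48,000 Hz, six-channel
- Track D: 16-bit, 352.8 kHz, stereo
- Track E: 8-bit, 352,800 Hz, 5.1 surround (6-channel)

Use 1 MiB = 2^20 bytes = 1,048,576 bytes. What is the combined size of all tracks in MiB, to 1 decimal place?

4435.6 MiB

18 minutes 24 seconds = 1,104 s.
Track A: 88,200 × 1,104 × 4 × 1 = 389,491,200 bytes.
Track B: 7,350 × 1,104 × 3 × 2 = 48,686,400 bytes.
Track C: 48,000 × 1,104 × 1 × 6 = 317,952,000 bytes.
Track D: 352,800 × 1,104 × 2 × 2 = 1,557,964,800 bytes.
Track E: 352,800 × 1,104 × 1 × 6 = 2,336,947,200 bytes.
Total = 4,651,041,600 bytes = 4435.6 MiB.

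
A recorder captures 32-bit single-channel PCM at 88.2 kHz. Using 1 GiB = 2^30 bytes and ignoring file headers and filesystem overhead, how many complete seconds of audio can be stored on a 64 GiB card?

Uncompressed byte rate = 88,200 × 4 × 1 = 352,800 bytes/s.
Capacity = 64 × 1,073,741,824 = 68,719,476,736 bytes.
68,719,476,736 / 352,800 ≈ 194783.1 s → 194,783 seconds.

194,783 seconds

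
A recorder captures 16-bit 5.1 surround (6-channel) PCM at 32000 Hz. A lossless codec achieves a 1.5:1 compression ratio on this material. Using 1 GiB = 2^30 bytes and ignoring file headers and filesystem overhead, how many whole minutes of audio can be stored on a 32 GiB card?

2,236 minutes

Uncompressed byte rate = 32,000 × 2 × 6 = 384,000 bytes/s.
After 1.5:1 compression, effective rate ≈ 256000 bytes/s.
Capacity = 32 × 1,073,741,824 = 34,359,738,368 bytes.
34,359,738,368 / effective rate ≈ 134217.73 s → 2,236 minutes.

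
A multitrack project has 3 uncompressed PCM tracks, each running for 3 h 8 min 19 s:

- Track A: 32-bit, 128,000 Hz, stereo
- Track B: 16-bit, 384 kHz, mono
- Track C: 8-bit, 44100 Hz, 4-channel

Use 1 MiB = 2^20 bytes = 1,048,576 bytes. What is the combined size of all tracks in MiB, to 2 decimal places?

3 h 8 min 19 s = 11,299 s.
Track A: 128,000 × 11,299 × 4 × 2 = 11,570,176,000 bytes.
Track B: 384,000 × 11,299 × 2 × 1 = 8,677,632,000 bytes.
Track C: 44,100 × 11,299 × 1 × 4 = 1,993,143,600 bytes.
Total = 22,240,951,600 bytes = 21210.62 MiB.

21210.62 MiB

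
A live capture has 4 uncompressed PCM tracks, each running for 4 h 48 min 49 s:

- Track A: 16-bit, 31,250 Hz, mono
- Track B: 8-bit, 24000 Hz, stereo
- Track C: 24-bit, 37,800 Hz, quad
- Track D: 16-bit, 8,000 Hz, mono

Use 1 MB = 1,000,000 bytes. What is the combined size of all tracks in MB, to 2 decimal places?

10052.55 MB

4 h 48 min 49 s = 17,329 s.
Track A: 31,250 × 17,329 × 2 × 1 = 1,083,062,500 bytes.
Track B: 24,000 × 17,329 × 1 × 2 = 831,792,000 bytes.
Track C: 37,800 × 17,329 × 3 × 4 = 7,860,434,400 bytes.
Track D: 8,000 × 17,329 × 2 × 1 = 277,264,000 bytes.
Total = 10,052,552,900 bytes = 10052.55 MB.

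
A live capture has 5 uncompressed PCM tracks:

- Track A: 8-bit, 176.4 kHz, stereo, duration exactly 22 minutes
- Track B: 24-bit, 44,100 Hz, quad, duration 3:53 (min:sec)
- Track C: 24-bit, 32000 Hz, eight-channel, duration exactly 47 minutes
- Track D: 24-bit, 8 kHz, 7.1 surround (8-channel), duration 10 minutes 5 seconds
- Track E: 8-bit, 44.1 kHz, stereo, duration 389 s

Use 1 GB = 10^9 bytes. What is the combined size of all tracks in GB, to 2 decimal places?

Track A: exactly 22 minutes = 1,320 s; 176,400 × 1,320 × 1 × 2 = 465,696,000 bytes.
Track B: 3:53 (min:sec) = 233 s; 44,100 × 233 × 3 × 4 = 123,303,600 bytes.
Track C: exactly 47 minutes = 2,820 s; 32,000 × 2,820 × 3 × 8 = 2,165,760,000 bytes.
Track D: 10 minutes 5 seconds = 605 s; 8,000 × 605 × 3 × 8 = 116,160,000 bytes.
Track E: 44,100 × 389 × 1 × 2 = 34,309,800 bytes.
Total = 2,905,229,400 bytes = 2.91 GB.

2.91 GB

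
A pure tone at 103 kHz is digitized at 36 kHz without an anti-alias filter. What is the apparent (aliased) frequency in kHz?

5 kHz

Nyquist = 36,000/2 = 18,000 Hz; 103,000 Hz exceeds it.
Alias = |103,000 − 3×36,000| = |103,000 − 108,000| = 5,000 Hz = 5 kHz.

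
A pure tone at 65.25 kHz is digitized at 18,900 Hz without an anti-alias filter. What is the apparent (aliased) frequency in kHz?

Nyquist = 18,900/2 = 9,450 Hz; 65,250 Hz exceeds it.
Alias = |65,250 − 3×18,900| = |65,250 − 56,700| = 8,550 Hz = 8.55 kHz.

8.55 kHz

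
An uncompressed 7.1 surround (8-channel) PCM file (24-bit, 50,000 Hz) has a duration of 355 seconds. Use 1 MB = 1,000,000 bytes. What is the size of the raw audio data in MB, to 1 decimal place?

426.0 MB

Bytes = 50,000 samples/s × 355 s × 3 bytes/sample × 8 ch = 426,000,000 bytes.
426,000,000 / 1,000,000 = 426.0 MB.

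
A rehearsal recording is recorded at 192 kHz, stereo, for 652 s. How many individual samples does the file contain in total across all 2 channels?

192,000 × 652 s × 2 ch = 250,368,000 samples.

250,368,000 samples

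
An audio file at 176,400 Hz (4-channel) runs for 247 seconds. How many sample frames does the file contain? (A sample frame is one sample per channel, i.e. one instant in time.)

43,570,800 sample frames

176,400 samples/s × 247 s = 43,570,800 frames.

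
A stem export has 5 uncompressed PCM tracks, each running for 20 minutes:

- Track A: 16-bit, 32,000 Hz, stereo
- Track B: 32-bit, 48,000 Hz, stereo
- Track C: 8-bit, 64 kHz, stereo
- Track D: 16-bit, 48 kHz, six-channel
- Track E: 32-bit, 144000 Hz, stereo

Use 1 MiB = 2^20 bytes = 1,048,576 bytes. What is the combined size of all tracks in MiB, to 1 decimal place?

2710.0 MiB

20 minutes = 1,200 s.
Track A: 32,000 × 1,200 × 2 × 2 = 153,600,000 bytes.
Track B: 48,000 × 1,200 × 4 × 2 = 460,800,000 bytes.
Track C: 64,000 × 1,200 × 1 × 2 = 153,600,000 bytes.
Track D: 48,000 × 1,200 × 2 × 6 = 691,200,000 bytes.
Track E: 144,000 × 1,200 × 4 × 2 = 1,382,400,000 bytes.
Total = 2,841,600,000 bytes = 2710.0 MiB.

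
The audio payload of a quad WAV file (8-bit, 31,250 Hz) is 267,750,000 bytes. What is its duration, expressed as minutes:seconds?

35:42

Byte rate = 31,250 × 1 × 4 = 125,000 bytes/s.
Duration = 267,750,000 / 125,000 = 2,142 s.
2,142 s = 35:42.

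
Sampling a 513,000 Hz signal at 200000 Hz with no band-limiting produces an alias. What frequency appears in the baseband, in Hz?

87,000 Hz

Nyquist = 200,000/2 = 100,000 Hz; 513,000 Hz exceeds it.
Alias = |513,000 − 3×200,000| = |513,000 − 600,000| = 87,000 Hz.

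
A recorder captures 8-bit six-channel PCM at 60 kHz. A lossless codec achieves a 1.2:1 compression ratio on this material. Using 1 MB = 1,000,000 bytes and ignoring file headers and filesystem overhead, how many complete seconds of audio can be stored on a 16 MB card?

Uncompressed byte rate = 60,000 × 1 × 6 = 360,000 bytes/s.
After 1.2:1 compression, effective rate ≈ 300000 bytes/s.
Capacity = 16 × 1,000,000 = 16,000,000 bytes.
16,000,000 / effective rate ≈ 53.33 s → 53 seconds.

53 seconds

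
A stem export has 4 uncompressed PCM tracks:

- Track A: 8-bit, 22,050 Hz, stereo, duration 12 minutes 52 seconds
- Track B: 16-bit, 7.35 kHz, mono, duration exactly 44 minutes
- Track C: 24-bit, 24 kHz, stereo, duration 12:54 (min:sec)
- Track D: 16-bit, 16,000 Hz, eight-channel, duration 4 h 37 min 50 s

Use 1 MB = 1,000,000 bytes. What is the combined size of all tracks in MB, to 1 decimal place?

Track A: 12 minutes 52 seconds = 772 s; 22,050 × 772 × 1 × 2 = 34,045,200 bytes.
Track B: exactly 44 minutes = 2,640 s; 7,350 × 2,640 × 2 × 1 = 38,808,000 bytes.
Track C: 12:54 (min:sec) = 774 s; 24,000 × 774 × 3 × 2 = 111,456,000 bytes.
Track D: 4 h 37 min 50 s = 16,670 s; 16,000 × 16,670 × 2 × 8 = 4,267,520,000 bytes.
Total = 4,451,829,200 bytes = 4451.8 MB.

4451.8 MB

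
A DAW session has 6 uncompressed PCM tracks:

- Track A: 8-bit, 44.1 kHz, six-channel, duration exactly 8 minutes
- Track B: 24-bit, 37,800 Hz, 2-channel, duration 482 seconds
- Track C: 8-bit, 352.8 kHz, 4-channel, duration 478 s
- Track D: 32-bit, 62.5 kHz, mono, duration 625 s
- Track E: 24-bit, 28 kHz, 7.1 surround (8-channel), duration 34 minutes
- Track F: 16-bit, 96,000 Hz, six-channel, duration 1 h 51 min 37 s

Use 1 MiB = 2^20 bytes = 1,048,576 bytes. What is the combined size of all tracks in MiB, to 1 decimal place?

Track A: exactly 8 minutes = 480 s; 44,100 × 480 × 1 × 6 = 127,008,000 bytes.
Track B: 37,800 × 482 × 3 × 2 = 109,317,600 bytes.
Track C: 352,800 × 478 × 1 × 4 = 674,553,600 bytes.
Track D: 62,500 × 625 × 4 × 1 = 156,250,000 bytes.
Track E: 34 minutes = 2,040 s; 28,000 × 2,040 × 3 × 8 = 1,370,880,000 bytes.
Track F: 1 h 51 min 37 s = 6,697 s; 96,000 × 6,697 × 2 × 6 = 7,714,944,000 bytes.
Total = 10,152,953,200 bytes = 9682.6 MiB.

9682.6 MiB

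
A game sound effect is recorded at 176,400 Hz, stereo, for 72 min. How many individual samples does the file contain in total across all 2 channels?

72 min = 4,320 s.
176,400 × 4,320 s × 2 ch = 1,524,096,000 samples.

1,524,096,000 samples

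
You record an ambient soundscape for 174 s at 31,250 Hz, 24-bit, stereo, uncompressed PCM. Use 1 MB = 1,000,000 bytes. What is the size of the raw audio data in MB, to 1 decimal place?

Bytes = 31,250 samples/s × 174 s × 3 bytes/sample × 2 ch = 32,625,000 bytes.
32,625,000 / 1,000,000 = 32.6 MB.

32.6 MB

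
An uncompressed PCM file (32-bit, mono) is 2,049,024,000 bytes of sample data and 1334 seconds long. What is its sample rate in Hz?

384,000 Hz

Bytes = sample_rate × seconds × bytes_per_sample × channels.
sample_rate = 2,049,024,000 / (1,334 × 4 × 1) = 2,049,024,000 / 5,336 = 384,000 Hz.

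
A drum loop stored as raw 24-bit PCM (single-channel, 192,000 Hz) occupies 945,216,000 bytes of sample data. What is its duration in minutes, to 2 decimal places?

27.35 minutes

Byte rate = 192,000 × 3 × 1 = 576,000 bytes/s.
Duration = 945,216,000 / 576,000 = 1,641 s.
1,641 s / 60 = 27.35 minutes.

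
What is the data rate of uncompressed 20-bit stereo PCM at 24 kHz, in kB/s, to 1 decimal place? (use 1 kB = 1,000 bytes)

120.0 kB/s

Bit rate = 24,000 × 20 × 2 = 960,000 bits/s.
960,000 / 8 = 120,000 B/s = 120.0 kB/s.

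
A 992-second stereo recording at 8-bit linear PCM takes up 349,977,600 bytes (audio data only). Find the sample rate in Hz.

176,400 Hz

Bytes = sample_rate × seconds × bytes_per_sample × channels.
sample_rate = 349,977,600 / (992 × 1 × 2) = 349,977,600 / 1,984 = 176,400 Hz.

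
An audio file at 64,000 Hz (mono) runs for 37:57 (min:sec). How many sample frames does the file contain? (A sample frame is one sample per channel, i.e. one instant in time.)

37:57 (min:sec) = 2,277 s.
64,000 samples/s × 2,277 s = 145,728,000 frames.

145,728,000 sample frames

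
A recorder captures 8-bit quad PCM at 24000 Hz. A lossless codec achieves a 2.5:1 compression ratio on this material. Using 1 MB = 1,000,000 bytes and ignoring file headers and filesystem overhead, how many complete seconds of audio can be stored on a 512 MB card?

13,333 seconds

Uncompressed byte rate = 24,000 × 1 × 4 = 96,000 bytes/s.
After 2.5:1 compression, effective rate ≈ 38400 bytes/s.
Capacity = 512 × 1,000,000 = 512,000,000 bytes.
512,000,000 / effective rate ≈ 13333.33 s → 13,333 seconds.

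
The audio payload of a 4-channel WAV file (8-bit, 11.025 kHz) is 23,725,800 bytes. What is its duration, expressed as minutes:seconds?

8:58

Byte rate = 11,025 × 1 × 4 = 44,100 bytes/s.
Duration = 23,725,800 / 44,100 = 538 s.
538 s = 8:58.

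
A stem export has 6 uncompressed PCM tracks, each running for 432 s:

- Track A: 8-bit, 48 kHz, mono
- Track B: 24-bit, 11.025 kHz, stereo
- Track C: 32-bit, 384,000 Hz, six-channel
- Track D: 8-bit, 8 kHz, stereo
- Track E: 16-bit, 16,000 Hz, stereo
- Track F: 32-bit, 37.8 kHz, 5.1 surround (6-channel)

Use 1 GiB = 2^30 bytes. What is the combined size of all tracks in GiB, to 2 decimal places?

Track A: 48,000 × 432 × 1 × 1 = 20,736,000 bytes.
Track B: 11,025 × 432 × 3 × 2 = 28,576,800 bytes.
Track C: 384,000 × 432 × 4 × 6 = 3,981,312,000 bytes.
Track D: 8,000 × 432 × 1 × 2 = 6,912,000 bytes.
Track E: 16,000 × 432 × 2 × 2 = 27,648,000 bytes.
Track F: 37,800 × 432 × 4 × 6 = 391,910,400 bytes.
Total = 4,457,095,200 bytes = 4.15 GiB.

4.15 GiB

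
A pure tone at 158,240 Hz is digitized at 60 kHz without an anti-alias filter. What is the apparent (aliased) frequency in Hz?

21,760 Hz

Nyquist = 60,000/2 = 30,000 Hz; 158,240 Hz exceeds it.
Alias = |158,240 − 3×60,000| = |158,240 − 180,000| = 21,760 Hz.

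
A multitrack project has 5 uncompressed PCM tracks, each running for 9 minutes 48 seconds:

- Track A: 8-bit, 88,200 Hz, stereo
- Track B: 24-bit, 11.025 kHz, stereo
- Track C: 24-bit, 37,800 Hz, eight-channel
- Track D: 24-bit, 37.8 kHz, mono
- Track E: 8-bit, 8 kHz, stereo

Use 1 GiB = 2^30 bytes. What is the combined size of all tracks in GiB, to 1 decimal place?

0.7 GiB

9 minutes 48 seconds = 588 s.
Track A: 88,200 × 588 × 1 × 2 = 103,723,200 bytes.
Track B: 11,025 × 588 × 3 × 2 = 38,896,200 bytes.
Track C: 37,800 × 588 × 3 × 8 = 533,433,600 bytes.
Track D: 37,800 × 588 × 3 × 1 = 66,679,200 bytes.
Track E: 8,000 × 588 × 1 × 2 = 9,408,000 bytes.
Total = 752,140,200 bytes = 0.7 GiB.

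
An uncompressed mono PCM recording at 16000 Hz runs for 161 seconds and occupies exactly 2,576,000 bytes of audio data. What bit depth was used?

8 bits

Bytes per sample = 2,576,000 / (16,000 × 161 × 1) = 2,576,000 / 2,576,000 = 1.
Bit depth = 1 × 8 = 8 bits.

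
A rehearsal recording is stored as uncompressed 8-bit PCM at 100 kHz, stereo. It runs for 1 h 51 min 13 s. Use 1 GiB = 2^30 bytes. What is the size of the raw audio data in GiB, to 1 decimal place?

1.2 GiB

Duration = 1 h 51 min 13 s = 6,673 s.
Bytes = 100,000 samples/s × 6,673 s × 1 bytes/sample × 2 ch = 1,334,600,000 bytes.
1,334,600,000 / 1,073,741,824 = 1.2 GiB.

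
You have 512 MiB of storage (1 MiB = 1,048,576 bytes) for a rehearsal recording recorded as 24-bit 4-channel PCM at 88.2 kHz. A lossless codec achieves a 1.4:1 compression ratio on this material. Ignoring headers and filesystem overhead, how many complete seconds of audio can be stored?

Uncompressed byte rate = 88,200 × 3 × 4 = 1,058,400 bytes/s.
After 1.4:1 compression, effective rate ≈ 756000 bytes/s.
Capacity = 512 × 1,048,576 = 536,870,912 bytes.
536,870,912 / effective rate ≈ 710.15 s → 710 seconds.

710 seconds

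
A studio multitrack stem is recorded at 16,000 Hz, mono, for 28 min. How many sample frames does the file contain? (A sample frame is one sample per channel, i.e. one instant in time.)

26,880,000 sample frames

28 min = 1,680 s.
16,000 samples/s × 1,680 s = 26,880,000 frames.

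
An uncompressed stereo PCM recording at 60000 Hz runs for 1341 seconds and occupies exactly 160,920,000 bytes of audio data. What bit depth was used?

8 bits

Bytes per sample = 160,920,000 / (60,000 × 1,341 × 2) = 160,920,000 / 160,920,000 = 1.
Bit depth = 1 × 8 = 8 bits.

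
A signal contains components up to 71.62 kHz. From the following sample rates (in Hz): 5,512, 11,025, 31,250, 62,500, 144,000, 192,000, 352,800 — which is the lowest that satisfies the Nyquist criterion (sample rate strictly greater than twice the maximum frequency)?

144,000 Hz

Need sample rate > 2 × 71,620 = 143,240 Hz.
Lowest listed rate above 143,240 Hz is 144,000 Hz.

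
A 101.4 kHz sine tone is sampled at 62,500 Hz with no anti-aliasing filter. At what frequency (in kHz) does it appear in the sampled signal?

Nyquist = 62,500/2 = 31,250 Hz; 101,400 Hz exceeds it.
Alias = |101,400 − 2×62,500| = |101,400 − 125,000| = 23,600 Hz = 23.6 kHz.

23.6 kHz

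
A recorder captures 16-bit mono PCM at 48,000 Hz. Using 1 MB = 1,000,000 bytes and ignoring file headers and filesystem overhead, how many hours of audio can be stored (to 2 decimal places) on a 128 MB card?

Uncompressed byte rate = 48,000 × 2 × 1 = 96,000 bytes/s.
Capacity = 128 × 1,000,000 = 128,000,000 bytes.
128,000,000 / 96,000 ≈ 1333.33 s → 0.37 hours.

0.37 hours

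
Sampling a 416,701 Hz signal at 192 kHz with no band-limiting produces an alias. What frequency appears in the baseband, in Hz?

32,701 Hz

Nyquist = 192,000/2 = 96,000 Hz; 416,701 Hz exceeds it.
Alias = |416,701 − 2×192,000| = |416,701 − 384,000| = 32,701 Hz.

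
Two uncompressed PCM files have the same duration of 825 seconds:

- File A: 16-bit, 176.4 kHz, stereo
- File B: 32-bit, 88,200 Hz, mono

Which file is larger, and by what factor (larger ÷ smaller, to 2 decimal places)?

File A, by a factor of 2.00

File A: 176,400 × 2 × 2 = 705,600 bytes/s.
File B: 88,200 × 4 × 1 = 352,800 bytes/s.
File A is larger; ratio = 582,120,000 / 291,060,000 = 2.00.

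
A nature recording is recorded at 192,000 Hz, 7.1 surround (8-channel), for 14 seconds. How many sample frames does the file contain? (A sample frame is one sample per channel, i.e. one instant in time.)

192,000 samples/s × 14 s = 2,688,000 frames.

2,688,000 sample frames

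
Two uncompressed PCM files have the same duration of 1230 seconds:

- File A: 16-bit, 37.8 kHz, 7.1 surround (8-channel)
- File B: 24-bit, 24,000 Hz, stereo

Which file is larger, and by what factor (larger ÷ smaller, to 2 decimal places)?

File A, by a factor of 4.20

File A: 37,800 × 2 × 8 = 604,800 bytes/s.
File B: 24,000 × 3 × 2 = 144,000 bytes/s.
File A is larger; ratio = 743,904,000 / 177,120,000 = 4.20.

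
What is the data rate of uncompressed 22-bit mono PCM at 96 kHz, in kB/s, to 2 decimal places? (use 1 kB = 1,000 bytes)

Bit rate = 96,000 × 22 × 1 = 2,112,000 bits/s.
2,112,000 / 8 = 264,000 B/s = 264.00 kB/s.

264.00 kB/s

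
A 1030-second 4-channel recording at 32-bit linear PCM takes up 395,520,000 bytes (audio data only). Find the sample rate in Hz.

24,000 Hz

Bytes = sample_rate × seconds × bytes_per_sample × channels.
sample_rate = 395,520,000 / (1,030 × 4 × 4) = 395,520,000 / 16,480 = 24,000 Hz.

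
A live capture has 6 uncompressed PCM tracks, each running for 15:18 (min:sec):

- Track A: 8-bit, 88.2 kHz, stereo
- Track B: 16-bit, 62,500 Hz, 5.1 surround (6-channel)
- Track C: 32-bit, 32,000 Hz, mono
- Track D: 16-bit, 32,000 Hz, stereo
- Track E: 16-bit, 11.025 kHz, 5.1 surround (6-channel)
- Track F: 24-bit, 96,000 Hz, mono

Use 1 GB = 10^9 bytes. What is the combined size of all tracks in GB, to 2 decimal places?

15:18 (min:sec) = 918 s.
Track A: 88,200 × 918 × 1 × 2 = 161,935,200 bytes.
Track B: 62,500 × 918 × 2 × 6 = 688,500,000 bytes.
Track C: 32,000 × 918 × 4 × 1 = 117,504,000 bytes.
Track D: 32,000 × 918 × 2 × 2 = 117,504,000 bytes.
Track E: 11,025 × 918 × 2 × 6 = 121,451,400 bytes.
Track F: 96,000 × 918 × 3 × 1 = 264,384,000 bytes.
Total = 1,471,278,600 bytes = 1.47 GB.

1.47 GB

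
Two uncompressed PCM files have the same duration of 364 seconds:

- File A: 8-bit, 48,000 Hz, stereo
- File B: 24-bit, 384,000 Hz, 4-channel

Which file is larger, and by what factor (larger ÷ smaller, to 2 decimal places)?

File B, by a factor of 48.00

File A: 48,000 × 1 × 2 = 96,000 bytes/s.
File B: 384,000 × 3 × 4 = 4,608,000 bytes/s.
File B is larger; ratio = 1,677,312,000 / 34,944,000 = 48.00.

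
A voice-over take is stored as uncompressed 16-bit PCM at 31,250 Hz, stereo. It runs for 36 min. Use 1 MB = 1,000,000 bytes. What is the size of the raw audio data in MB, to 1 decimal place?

Duration = 36 min = 2,160 s.
Bytes = 31,250 samples/s × 2,160 s × 2 bytes/sample × 2 ch = 270,000,000 bytes.
270,000,000 / 1,000,000 = 270.0 MB.

270.0 MB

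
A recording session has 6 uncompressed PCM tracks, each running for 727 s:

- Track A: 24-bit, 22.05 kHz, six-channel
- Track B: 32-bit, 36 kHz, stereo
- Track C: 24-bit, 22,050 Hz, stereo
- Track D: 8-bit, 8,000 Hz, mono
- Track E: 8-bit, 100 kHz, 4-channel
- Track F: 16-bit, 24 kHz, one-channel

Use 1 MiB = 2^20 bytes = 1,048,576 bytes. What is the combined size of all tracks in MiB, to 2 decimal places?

882.74 MiB

Track A: 22,050 × 727 × 3 × 6 = 288,546,300 bytes.
Track B: 36,000 × 727 × 4 × 2 = 209,376,000 bytes.
Track C: 22,050 × 727 × 3 × 2 = 96,182,100 bytes.
Track D: 8,000 × 727 × 1 × 1 = 5,816,000 bytes.
Track E: 100,000 × 727 × 1 × 4 = 290,800,000 bytes.
Track F: 24,000 × 727 × 2 × 1 = 34,896,000 bytes.
Total = 925,616,400 bytes = 882.74 MiB.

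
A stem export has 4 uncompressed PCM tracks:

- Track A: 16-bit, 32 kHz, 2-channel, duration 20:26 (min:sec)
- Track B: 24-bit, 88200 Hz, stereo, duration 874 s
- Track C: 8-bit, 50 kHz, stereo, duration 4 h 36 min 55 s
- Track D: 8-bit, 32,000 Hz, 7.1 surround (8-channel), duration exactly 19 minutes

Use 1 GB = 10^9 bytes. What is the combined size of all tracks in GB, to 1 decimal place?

2.6 GB

Track A: 20:26 (min:sec) = 1,226 s; 32,000 × 1,226 × 2 × 2 = 156,928,000 bytes.
Track B: 88,200 × 874 × 3 × 2 = 462,520,800 bytes.
Track C: 4 h 36 min 55 s = 16,615 s; 50,000 × 16,615 × 1 × 2 = 1,661,500,000 bytes.
Track D: exactly 19 minutes = 1,140 s; 32,000 × 1,140 × 1 × 8 = 291,840,000 bytes.
Total = 2,572,788,800 bytes = 2.6 GB.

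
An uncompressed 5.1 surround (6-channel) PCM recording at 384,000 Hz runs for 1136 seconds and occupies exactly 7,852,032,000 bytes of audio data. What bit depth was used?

24 bits

Bytes per sample = 7,852,032,000 / (384,000 × 1,136 × 6) = 7,852,032,000 / 2,617,344,000 = 3.
Bit depth = 3 × 8 = 24 bits.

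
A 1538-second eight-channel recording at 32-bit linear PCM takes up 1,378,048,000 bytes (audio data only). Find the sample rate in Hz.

28,000 Hz

Bytes = sample_rate × seconds × bytes_per_sample × channels.
sample_rate = 1,378,048,000 / (1,538 × 4 × 8) = 1,378,048,000 / 49,216 = 28,000 Hz.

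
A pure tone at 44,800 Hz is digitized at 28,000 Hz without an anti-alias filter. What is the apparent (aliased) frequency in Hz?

Nyquist = 28,000/2 = 14,000 Hz; 44,800 Hz exceeds it.
Alias = |44,800 − 2×28,000| = |44,800 − 56,000| = 11,200 Hz.

11,200 Hz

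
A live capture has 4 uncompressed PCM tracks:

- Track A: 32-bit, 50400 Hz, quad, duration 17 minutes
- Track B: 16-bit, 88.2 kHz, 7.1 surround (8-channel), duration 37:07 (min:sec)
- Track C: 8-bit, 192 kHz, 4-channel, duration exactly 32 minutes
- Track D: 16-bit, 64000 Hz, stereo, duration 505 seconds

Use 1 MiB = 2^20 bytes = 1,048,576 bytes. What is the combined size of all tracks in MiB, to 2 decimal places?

5311.12 MiB

Track A: 17 minutes = 1,020 s; 50,400 × 1,020 × 4 × 4 = 822,528,000 bytes.
Track B: 37:07 (min:sec) = 2,227 s; 88,200 × 2,227 × 2 × 8 = 3,142,742,400 bytes.
Track C: exactly 32 minutes = 1,920 s; 192,000 × 1,920 × 1 × 4 = 1,474,560,000 bytes.
Track D: 64,000 × 505 × 2 × 2 = 129,280,000 bytes.
Total = 5,569,110,400 bytes = 5311.12 MiB.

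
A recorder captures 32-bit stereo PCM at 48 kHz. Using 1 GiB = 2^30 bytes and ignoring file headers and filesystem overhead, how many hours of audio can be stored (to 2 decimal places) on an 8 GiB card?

6.21 hours

Uncompressed byte rate = 48,000 × 4 × 2 = 384,000 bytes/s.
Capacity = 8 × 1,073,741,824 = 8,589,934,592 bytes.
8,589,934,592 / 384,000 ≈ 22369.62 s → 6.21 hours.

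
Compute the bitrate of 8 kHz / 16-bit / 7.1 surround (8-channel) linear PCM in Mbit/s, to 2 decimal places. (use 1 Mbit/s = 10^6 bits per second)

1.02 Mbit/s

Bit rate = 8,000 × 16 × 8 = 1,024,000 bits/s.
= 1.02 Mbit/s.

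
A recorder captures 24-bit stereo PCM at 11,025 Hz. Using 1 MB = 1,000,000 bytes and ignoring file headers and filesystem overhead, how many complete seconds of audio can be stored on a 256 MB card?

3,869 seconds

Uncompressed byte rate = 11,025 × 3 × 2 = 66,150 bytes/s.
Capacity = 256 × 1,000,000 = 256,000,000 bytes.
256,000,000 / 66,150 ≈ 3869.99 s → 3,869 seconds.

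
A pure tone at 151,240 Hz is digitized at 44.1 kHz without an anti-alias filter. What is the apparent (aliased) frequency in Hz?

Nyquist = 44,100/2 = 22,050 Hz; 151,240 Hz exceeds it.
Alias = |151,240 − 3×44,100| = |151,240 − 132,300| = 18,940 Hz.

18,940 Hz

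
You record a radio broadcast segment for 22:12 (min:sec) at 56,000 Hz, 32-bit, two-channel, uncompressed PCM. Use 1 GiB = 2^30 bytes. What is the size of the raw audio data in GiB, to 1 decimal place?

Duration = 22:12 (min:sec) = 1,332 s.
Bytes = 56,000 samples/s × 1,332 s × 4 bytes/sample × 2 ch = 596,736,000 bytes.
596,736,000 / 1,073,741,824 = 0.6 GiB.

0.6 GiB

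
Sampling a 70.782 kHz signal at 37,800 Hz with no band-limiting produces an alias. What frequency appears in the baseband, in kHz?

4.818 kHz

Nyquist = 37,800/2 = 18,900 Hz; 70,782 Hz exceeds it.
Alias = |70,782 − 2×37,800| = |70,782 − 75,600| = 4,818 Hz = 4.818 kHz.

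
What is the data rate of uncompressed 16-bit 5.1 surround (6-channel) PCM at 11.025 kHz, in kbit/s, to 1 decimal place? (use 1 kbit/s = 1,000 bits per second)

Bit rate = 11,025 × 16 × 6 = 1,058,400 bits/s.
= 1058.4 kbit/s.

1058.4 kbit/s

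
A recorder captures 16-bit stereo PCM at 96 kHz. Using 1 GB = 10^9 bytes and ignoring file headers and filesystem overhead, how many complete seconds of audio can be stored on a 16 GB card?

Uncompressed byte rate = 96,000 × 2 × 2 = 384,000 bytes/s.
Capacity = 16 × 1,000,000,000 = 16,000,000,000 bytes.
16,000,000,000 / 384,000 ≈ 41666.67 s → 41,666 seconds.

41,666 seconds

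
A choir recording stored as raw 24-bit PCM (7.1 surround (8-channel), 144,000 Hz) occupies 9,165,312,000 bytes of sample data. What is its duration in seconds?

Byte rate = 144,000 × 3 × 8 = 3,456,000 bytes/s.
Duration = 9,165,312,000 / 3,456,000 = 2,652 s.

2,652 seconds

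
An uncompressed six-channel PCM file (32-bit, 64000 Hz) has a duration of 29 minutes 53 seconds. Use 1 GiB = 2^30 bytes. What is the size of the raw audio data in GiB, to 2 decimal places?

Duration = 29 minutes 53 seconds = 1,793 s.
Bytes = 64,000 samples/s × 1,793 s × 4 bytes/sample × 6 ch = 2,754,048,000 bytes.
2,754,048,000 / 1,073,741,824 = 2.56 GiB.

2.56 GiB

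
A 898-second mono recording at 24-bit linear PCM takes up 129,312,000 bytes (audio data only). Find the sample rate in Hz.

48,000 Hz

Bytes = sample_rate × seconds × bytes_per_sample × channels.
sample_rate = 129,312,000 / (898 × 3 × 1) = 129,312,000 / 2,694 = 48,000 Hz.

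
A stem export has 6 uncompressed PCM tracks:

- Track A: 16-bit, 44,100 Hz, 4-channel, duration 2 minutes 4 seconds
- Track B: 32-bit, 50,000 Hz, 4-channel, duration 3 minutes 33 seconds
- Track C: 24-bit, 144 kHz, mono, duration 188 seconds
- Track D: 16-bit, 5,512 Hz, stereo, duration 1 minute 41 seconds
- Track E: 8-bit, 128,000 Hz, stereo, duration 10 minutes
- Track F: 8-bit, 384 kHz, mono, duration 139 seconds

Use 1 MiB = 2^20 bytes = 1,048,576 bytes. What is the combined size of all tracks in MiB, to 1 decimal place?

481.2 MiB

Track A: 2 minutes 4 seconds = 124 s; 44,100 × 124 × 2 × 4 = 43,747,200 bytes.
Track B: 3 minutes 33 seconds = 213 s; 50,000 × 213 × 4 × 4 = 170,400,000 bytes.
Track C: 144,000 × 188 × 3 × 1 = 81,216,000 bytes.
Track D: 1 minute 41 seconds = 101 s; 5,512 × 101 × 2 × 2 = 2,226,848 bytes.
Track E: 10 minutes = 600 s; 128,000 × 600 × 1 × 2 = 153,600,000 bytes.
Track F: 384,000 × 139 × 1 × 1 = 53,376,000 bytes.
Total = 504,566,048 bytes = 481.2 MiB.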